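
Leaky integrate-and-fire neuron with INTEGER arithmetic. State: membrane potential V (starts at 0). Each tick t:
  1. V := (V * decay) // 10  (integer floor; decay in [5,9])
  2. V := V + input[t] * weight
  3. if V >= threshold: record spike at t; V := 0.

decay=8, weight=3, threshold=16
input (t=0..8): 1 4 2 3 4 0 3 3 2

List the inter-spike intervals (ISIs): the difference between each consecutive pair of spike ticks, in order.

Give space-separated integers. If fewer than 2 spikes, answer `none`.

Answer: 2 3

Derivation:
t=0: input=1 -> V=3
t=1: input=4 -> V=14
t=2: input=2 -> V=0 FIRE
t=3: input=3 -> V=9
t=4: input=4 -> V=0 FIRE
t=5: input=0 -> V=0
t=6: input=3 -> V=9
t=7: input=3 -> V=0 FIRE
t=8: input=2 -> V=6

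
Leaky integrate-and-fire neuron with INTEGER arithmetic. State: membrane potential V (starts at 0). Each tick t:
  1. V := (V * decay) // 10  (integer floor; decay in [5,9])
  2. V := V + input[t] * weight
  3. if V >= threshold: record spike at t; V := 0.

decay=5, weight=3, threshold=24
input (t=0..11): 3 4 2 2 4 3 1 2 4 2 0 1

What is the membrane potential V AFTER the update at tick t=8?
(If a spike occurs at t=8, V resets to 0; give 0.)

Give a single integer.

Answer: 18

Derivation:
t=0: input=3 -> V=9
t=1: input=4 -> V=16
t=2: input=2 -> V=14
t=3: input=2 -> V=13
t=4: input=4 -> V=18
t=5: input=3 -> V=18
t=6: input=1 -> V=12
t=7: input=2 -> V=12
t=8: input=4 -> V=18
t=9: input=2 -> V=15
t=10: input=0 -> V=7
t=11: input=1 -> V=6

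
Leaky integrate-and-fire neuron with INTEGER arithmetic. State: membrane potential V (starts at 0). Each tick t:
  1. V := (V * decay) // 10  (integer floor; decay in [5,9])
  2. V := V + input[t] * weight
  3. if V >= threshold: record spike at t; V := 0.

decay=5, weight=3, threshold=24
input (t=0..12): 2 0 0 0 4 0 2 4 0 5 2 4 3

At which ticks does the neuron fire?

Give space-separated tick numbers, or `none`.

t=0: input=2 -> V=6
t=1: input=0 -> V=3
t=2: input=0 -> V=1
t=3: input=0 -> V=0
t=4: input=4 -> V=12
t=5: input=0 -> V=6
t=6: input=2 -> V=9
t=7: input=4 -> V=16
t=8: input=0 -> V=8
t=9: input=5 -> V=19
t=10: input=2 -> V=15
t=11: input=4 -> V=19
t=12: input=3 -> V=18

Answer: none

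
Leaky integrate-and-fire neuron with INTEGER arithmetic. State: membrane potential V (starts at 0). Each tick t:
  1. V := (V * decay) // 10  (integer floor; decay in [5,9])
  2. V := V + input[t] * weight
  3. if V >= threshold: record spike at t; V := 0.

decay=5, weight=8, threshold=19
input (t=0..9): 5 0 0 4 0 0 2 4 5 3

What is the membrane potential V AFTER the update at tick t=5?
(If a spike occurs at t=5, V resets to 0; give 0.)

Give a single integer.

Answer: 0

Derivation:
t=0: input=5 -> V=0 FIRE
t=1: input=0 -> V=0
t=2: input=0 -> V=0
t=3: input=4 -> V=0 FIRE
t=4: input=0 -> V=0
t=5: input=0 -> V=0
t=6: input=2 -> V=16
t=7: input=4 -> V=0 FIRE
t=8: input=5 -> V=0 FIRE
t=9: input=3 -> V=0 FIRE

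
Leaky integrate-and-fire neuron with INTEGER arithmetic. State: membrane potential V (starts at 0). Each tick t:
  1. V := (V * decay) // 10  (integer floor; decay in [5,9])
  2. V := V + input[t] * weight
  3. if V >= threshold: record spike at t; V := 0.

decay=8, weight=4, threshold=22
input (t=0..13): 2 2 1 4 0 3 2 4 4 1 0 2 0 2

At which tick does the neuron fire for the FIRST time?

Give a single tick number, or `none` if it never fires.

t=0: input=2 -> V=8
t=1: input=2 -> V=14
t=2: input=1 -> V=15
t=3: input=4 -> V=0 FIRE
t=4: input=0 -> V=0
t=5: input=3 -> V=12
t=6: input=2 -> V=17
t=7: input=4 -> V=0 FIRE
t=8: input=4 -> V=16
t=9: input=1 -> V=16
t=10: input=0 -> V=12
t=11: input=2 -> V=17
t=12: input=0 -> V=13
t=13: input=2 -> V=18

Answer: 3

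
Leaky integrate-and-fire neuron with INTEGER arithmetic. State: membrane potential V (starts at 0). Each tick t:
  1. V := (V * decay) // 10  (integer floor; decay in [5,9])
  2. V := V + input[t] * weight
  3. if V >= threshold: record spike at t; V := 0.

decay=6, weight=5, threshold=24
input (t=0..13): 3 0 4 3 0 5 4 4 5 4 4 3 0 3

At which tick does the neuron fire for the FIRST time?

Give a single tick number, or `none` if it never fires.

Answer: 2

Derivation:
t=0: input=3 -> V=15
t=1: input=0 -> V=9
t=2: input=4 -> V=0 FIRE
t=3: input=3 -> V=15
t=4: input=0 -> V=9
t=5: input=5 -> V=0 FIRE
t=6: input=4 -> V=20
t=7: input=4 -> V=0 FIRE
t=8: input=5 -> V=0 FIRE
t=9: input=4 -> V=20
t=10: input=4 -> V=0 FIRE
t=11: input=3 -> V=15
t=12: input=0 -> V=9
t=13: input=3 -> V=20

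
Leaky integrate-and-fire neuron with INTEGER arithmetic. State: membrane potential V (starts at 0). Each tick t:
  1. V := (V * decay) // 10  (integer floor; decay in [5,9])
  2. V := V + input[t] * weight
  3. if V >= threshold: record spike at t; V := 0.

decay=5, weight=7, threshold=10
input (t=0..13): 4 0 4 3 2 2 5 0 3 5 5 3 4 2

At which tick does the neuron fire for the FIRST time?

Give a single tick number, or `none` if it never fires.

Answer: 0

Derivation:
t=0: input=4 -> V=0 FIRE
t=1: input=0 -> V=0
t=2: input=4 -> V=0 FIRE
t=3: input=3 -> V=0 FIRE
t=4: input=2 -> V=0 FIRE
t=5: input=2 -> V=0 FIRE
t=6: input=5 -> V=0 FIRE
t=7: input=0 -> V=0
t=8: input=3 -> V=0 FIRE
t=9: input=5 -> V=0 FIRE
t=10: input=5 -> V=0 FIRE
t=11: input=3 -> V=0 FIRE
t=12: input=4 -> V=0 FIRE
t=13: input=2 -> V=0 FIRE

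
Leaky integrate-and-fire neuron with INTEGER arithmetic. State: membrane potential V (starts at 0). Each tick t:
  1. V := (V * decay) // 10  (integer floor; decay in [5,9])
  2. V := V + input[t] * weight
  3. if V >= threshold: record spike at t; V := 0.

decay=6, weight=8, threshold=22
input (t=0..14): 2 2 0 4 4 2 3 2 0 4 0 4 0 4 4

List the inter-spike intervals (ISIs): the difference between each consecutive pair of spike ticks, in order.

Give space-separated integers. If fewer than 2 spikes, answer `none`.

Answer: 2 1 2 3 2 2 1

Derivation:
t=0: input=2 -> V=16
t=1: input=2 -> V=0 FIRE
t=2: input=0 -> V=0
t=3: input=4 -> V=0 FIRE
t=4: input=4 -> V=0 FIRE
t=5: input=2 -> V=16
t=6: input=3 -> V=0 FIRE
t=7: input=2 -> V=16
t=8: input=0 -> V=9
t=9: input=4 -> V=0 FIRE
t=10: input=0 -> V=0
t=11: input=4 -> V=0 FIRE
t=12: input=0 -> V=0
t=13: input=4 -> V=0 FIRE
t=14: input=4 -> V=0 FIRE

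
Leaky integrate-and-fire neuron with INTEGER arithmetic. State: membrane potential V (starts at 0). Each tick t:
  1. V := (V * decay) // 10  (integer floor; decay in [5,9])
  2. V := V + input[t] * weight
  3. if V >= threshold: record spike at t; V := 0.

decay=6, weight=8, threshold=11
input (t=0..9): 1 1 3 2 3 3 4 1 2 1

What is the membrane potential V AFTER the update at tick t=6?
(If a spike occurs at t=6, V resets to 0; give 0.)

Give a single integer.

t=0: input=1 -> V=8
t=1: input=1 -> V=0 FIRE
t=2: input=3 -> V=0 FIRE
t=3: input=2 -> V=0 FIRE
t=4: input=3 -> V=0 FIRE
t=5: input=3 -> V=0 FIRE
t=6: input=4 -> V=0 FIRE
t=7: input=1 -> V=8
t=8: input=2 -> V=0 FIRE
t=9: input=1 -> V=8

Answer: 0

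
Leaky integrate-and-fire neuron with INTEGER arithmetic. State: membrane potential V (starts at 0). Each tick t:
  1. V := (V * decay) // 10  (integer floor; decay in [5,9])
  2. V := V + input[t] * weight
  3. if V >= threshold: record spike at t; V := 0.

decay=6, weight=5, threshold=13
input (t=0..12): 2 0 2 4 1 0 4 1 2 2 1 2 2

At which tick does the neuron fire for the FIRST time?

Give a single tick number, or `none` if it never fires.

Answer: 2

Derivation:
t=0: input=2 -> V=10
t=1: input=0 -> V=6
t=2: input=2 -> V=0 FIRE
t=3: input=4 -> V=0 FIRE
t=4: input=1 -> V=5
t=5: input=0 -> V=3
t=6: input=4 -> V=0 FIRE
t=7: input=1 -> V=5
t=8: input=2 -> V=0 FIRE
t=9: input=2 -> V=10
t=10: input=1 -> V=11
t=11: input=2 -> V=0 FIRE
t=12: input=2 -> V=10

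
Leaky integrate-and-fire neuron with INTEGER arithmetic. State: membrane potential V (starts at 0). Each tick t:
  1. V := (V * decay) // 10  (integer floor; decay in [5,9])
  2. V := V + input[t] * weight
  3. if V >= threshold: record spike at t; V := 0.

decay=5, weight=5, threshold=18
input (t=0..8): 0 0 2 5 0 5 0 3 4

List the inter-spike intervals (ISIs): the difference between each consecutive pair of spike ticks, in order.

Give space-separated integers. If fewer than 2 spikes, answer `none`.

Answer: 2 3

Derivation:
t=0: input=0 -> V=0
t=1: input=0 -> V=0
t=2: input=2 -> V=10
t=3: input=5 -> V=0 FIRE
t=4: input=0 -> V=0
t=5: input=5 -> V=0 FIRE
t=6: input=0 -> V=0
t=7: input=3 -> V=15
t=8: input=4 -> V=0 FIRE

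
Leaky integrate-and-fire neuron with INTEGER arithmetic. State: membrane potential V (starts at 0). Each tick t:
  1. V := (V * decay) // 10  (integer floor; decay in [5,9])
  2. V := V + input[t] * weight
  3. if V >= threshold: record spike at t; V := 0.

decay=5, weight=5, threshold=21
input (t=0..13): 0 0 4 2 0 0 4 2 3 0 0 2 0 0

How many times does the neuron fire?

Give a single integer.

t=0: input=0 -> V=0
t=1: input=0 -> V=0
t=2: input=4 -> V=20
t=3: input=2 -> V=20
t=4: input=0 -> V=10
t=5: input=0 -> V=5
t=6: input=4 -> V=0 FIRE
t=7: input=2 -> V=10
t=8: input=3 -> V=20
t=9: input=0 -> V=10
t=10: input=0 -> V=5
t=11: input=2 -> V=12
t=12: input=0 -> V=6
t=13: input=0 -> V=3

Answer: 1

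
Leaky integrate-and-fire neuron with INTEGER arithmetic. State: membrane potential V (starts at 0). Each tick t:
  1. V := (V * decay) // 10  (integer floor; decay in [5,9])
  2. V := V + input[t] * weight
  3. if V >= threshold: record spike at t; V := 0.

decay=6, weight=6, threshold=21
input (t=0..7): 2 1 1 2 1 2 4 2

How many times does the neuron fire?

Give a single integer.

Answer: 2

Derivation:
t=0: input=2 -> V=12
t=1: input=1 -> V=13
t=2: input=1 -> V=13
t=3: input=2 -> V=19
t=4: input=1 -> V=17
t=5: input=2 -> V=0 FIRE
t=6: input=4 -> V=0 FIRE
t=7: input=2 -> V=12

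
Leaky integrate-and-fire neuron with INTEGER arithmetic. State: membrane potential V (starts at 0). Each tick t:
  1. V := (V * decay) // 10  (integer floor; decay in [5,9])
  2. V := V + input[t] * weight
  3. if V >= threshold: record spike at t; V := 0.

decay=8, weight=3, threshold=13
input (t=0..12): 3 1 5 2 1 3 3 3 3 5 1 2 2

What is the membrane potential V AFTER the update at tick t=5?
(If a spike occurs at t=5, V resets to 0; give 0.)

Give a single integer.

Answer: 0

Derivation:
t=0: input=3 -> V=9
t=1: input=1 -> V=10
t=2: input=5 -> V=0 FIRE
t=3: input=2 -> V=6
t=4: input=1 -> V=7
t=5: input=3 -> V=0 FIRE
t=6: input=3 -> V=9
t=7: input=3 -> V=0 FIRE
t=8: input=3 -> V=9
t=9: input=5 -> V=0 FIRE
t=10: input=1 -> V=3
t=11: input=2 -> V=8
t=12: input=2 -> V=12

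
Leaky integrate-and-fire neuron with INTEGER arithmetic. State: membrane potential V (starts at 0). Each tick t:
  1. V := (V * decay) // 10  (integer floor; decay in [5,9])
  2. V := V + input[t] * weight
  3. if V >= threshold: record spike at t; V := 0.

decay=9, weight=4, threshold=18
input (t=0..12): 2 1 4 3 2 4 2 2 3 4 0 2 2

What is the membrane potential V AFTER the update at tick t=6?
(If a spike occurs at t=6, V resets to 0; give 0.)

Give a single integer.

Answer: 0

Derivation:
t=0: input=2 -> V=8
t=1: input=1 -> V=11
t=2: input=4 -> V=0 FIRE
t=3: input=3 -> V=12
t=4: input=2 -> V=0 FIRE
t=5: input=4 -> V=16
t=6: input=2 -> V=0 FIRE
t=7: input=2 -> V=8
t=8: input=3 -> V=0 FIRE
t=9: input=4 -> V=16
t=10: input=0 -> V=14
t=11: input=2 -> V=0 FIRE
t=12: input=2 -> V=8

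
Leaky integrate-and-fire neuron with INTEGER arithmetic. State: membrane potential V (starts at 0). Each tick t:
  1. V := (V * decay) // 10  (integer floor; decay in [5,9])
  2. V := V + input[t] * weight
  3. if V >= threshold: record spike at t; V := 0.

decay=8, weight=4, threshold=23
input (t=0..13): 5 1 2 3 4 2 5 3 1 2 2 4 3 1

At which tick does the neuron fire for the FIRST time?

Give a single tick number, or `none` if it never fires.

t=0: input=5 -> V=20
t=1: input=1 -> V=20
t=2: input=2 -> V=0 FIRE
t=3: input=3 -> V=12
t=4: input=4 -> V=0 FIRE
t=5: input=2 -> V=8
t=6: input=5 -> V=0 FIRE
t=7: input=3 -> V=12
t=8: input=1 -> V=13
t=9: input=2 -> V=18
t=10: input=2 -> V=22
t=11: input=4 -> V=0 FIRE
t=12: input=3 -> V=12
t=13: input=1 -> V=13

Answer: 2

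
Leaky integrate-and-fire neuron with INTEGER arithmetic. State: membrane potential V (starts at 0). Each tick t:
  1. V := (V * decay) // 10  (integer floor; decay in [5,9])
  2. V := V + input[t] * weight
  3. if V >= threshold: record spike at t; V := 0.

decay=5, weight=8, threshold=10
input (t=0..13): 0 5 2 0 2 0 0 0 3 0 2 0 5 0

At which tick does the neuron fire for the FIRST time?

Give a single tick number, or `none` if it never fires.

Answer: 1

Derivation:
t=0: input=0 -> V=0
t=1: input=5 -> V=0 FIRE
t=2: input=2 -> V=0 FIRE
t=3: input=0 -> V=0
t=4: input=2 -> V=0 FIRE
t=5: input=0 -> V=0
t=6: input=0 -> V=0
t=7: input=0 -> V=0
t=8: input=3 -> V=0 FIRE
t=9: input=0 -> V=0
t=10: input=2 -> V=0 FIRE
t=11: input=0 -> V=0
t=12: input=5 -> V=0 FIRE
t=13: input=0 -> V=0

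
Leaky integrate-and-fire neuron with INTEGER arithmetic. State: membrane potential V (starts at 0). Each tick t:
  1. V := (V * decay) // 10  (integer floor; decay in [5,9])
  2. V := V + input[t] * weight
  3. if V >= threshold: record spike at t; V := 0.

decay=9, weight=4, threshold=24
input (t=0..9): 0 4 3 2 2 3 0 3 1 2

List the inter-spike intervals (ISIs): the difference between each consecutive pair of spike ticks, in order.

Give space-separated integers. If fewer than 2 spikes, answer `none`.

Answer: 3

Derivation:
t=0: input=0 -> V=0
t=1: input=4 -> V=16
t=2: input=3 -> V=0 FIRE
t=3: input=2 -> V=8
t=4: input=2 -> V=15
t=5: input=3 -> V=0 FIRE
t=6: input=0 -> V=0
t=7: input=3 -> V=12
t=8: input=1 -> V=14
t=9: input=2 -> V=20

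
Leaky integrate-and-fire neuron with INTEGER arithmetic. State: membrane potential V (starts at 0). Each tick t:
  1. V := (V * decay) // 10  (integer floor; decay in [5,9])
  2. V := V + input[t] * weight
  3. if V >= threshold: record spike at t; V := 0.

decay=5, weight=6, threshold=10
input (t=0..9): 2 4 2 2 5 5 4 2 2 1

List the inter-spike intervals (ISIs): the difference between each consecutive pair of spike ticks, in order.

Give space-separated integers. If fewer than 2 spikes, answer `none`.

Answer: 1 1 1 1 1 1 1 1

Derivation:
t=0: input=2 -> V=0 FIRE
t=1: input=4 -> V=0 FIRE
t=2: input=2 -> V=0 FIRE
t=3: input=2 -> V=0 FIRE
t=4: input=5 -> V=0 FIRE
t=5: input=5 -> V=0 FIRE
t=6: input=4 -> V=0 FIRE
t=7: input=2 -> V=0 FIRE
t=8: input=2 -> V=0 FIRE
t=9: input=1 -> V=6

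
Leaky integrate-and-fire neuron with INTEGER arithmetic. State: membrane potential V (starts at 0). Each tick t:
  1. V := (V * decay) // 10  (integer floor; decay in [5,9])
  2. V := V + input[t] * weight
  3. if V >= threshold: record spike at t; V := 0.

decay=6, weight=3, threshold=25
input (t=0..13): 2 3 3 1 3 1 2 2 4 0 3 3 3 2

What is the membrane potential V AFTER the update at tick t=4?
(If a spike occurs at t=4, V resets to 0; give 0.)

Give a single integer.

t=0: input=2 -> V=6
t=1: input=3 -> V=12
t=2: input=3 -> V=16
t=3: input=1 -> V=12
t=4: input=3 -> V=16
t=5: input=1 -> V=12
t=6: input=2 -> V=13
t=7: input=2 -> V=13
t=8: input=4 -> V=19
t=9: input=0 -> V=11
t=10: input=3 -> V=15
t=11: input=3 -> V=18
t=12: input=3 -> V=19
t=13: input=2 -> V=17

Answer: 16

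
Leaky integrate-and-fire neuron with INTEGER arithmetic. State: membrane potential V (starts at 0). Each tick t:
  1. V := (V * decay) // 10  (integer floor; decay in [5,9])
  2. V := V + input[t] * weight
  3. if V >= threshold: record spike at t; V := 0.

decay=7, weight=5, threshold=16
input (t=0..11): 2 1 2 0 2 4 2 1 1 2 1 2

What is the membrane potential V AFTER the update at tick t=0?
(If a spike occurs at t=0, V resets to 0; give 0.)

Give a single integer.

t=0: input=2 -> V=10
t=1: input=1 -> V=12
t=2: input=2 -> V=0 FIRE
t=3: input=0 -> V=0
t=4: input=2 -> V=10
t=5: input=4 -> V=0 FIRE
t=6: input=2 -> V=10
t=7: input=1 -> V=12
t=8: input=1 -> V=13
t=9: input=2 -> V=0 FIRE
t=10: input=1 -> V=5
t=11: input=2 -> V=13

Answer: 10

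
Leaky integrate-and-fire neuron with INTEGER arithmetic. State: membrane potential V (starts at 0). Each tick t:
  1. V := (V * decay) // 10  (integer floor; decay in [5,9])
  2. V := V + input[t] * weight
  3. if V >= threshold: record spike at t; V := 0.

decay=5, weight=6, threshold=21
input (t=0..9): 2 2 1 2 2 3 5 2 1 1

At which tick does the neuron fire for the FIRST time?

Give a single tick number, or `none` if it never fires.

t=0: input=2 -> V=12
t=1: input=2 -> V=18
t=2: input=1 -> V=15
t=3: input=2 -> V=19
t=4: input=2 -> V=0 FIRE
t=5: input=3 -> V=18
t=6: input=5 -> V=0 FIRE
t=7: input=2 -> V=12
t=8: input=1 -> V=12
t=9: input=1 -> V=12

Answer: 4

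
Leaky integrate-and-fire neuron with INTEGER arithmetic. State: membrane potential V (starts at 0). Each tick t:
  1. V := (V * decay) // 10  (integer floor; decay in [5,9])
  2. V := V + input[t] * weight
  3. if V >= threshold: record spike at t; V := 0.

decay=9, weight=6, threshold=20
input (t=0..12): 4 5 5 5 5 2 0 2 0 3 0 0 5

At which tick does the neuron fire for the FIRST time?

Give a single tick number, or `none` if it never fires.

t=0: input=4 -> V=0 FIRE
t=1: input=5 -> V=0 FIRE
t=2: input=5 -> V=0 FIRE
t=3: input=5 -> V=0 FIRE
t=4: input=5 -> V=0 FIRE
t=5: input=2 -> V=12
t=6: input=0 -> V=10
t=7: input=2 -> V=0 FIRE
t=8: input=0 -> V=0
t=9: input=3 -> V=18
t=10: input=0 -> V=16
t=11: input=0 -> V=14
t=12: input=5 -> V=0 FIRE

Answer: 0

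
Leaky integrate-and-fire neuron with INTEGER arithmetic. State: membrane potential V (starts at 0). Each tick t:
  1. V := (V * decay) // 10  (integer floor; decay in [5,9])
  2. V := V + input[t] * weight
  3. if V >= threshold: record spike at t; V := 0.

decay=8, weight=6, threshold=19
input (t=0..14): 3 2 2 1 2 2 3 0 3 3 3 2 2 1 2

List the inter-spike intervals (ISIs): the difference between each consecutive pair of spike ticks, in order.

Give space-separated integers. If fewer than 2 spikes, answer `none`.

Answer: 3 2 3 2 3

Derivation:
t=0: input=3 -> V=18
t=1: input=2 -> V=0 FIRE
t=2: input=2 -> V=12
t=3: input=1 -> V=15
t=4: input=2 -> V=0 FIRE
t=5: input=2 -> V=12
t=6: input=3 -> V=0 FIRE
t=7: input=0 -> V=0
t=8: input=3 -> V=18
t=9: input=3 -> V=0 FIRE
t=10: input=3 -> V=18
t=11: input=2 -> V=0 FIRE
t=12: input=2 -> V=12
t=13: input=1 -> V=15
t=14: input=2 -> V=0 FIRE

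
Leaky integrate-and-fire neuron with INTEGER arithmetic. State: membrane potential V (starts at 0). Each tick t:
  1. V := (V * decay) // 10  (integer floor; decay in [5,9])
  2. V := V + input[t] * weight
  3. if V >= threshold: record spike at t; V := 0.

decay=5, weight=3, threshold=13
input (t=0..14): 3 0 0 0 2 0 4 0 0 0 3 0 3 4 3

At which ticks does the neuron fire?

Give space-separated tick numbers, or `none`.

Answer: 6 13

Derivation:
t=0: input=3 -> V=9
t=1: input=0 -> V=4
t=2: input=0 -> V=2
t=3: input=0 -> V=1
t=4: input=2 -> V=6
t=5: input=0 -> V=3
t=6: input=4 -> V=0 FIRE
t=7: input=0 -> V=0
t=8: input=0 -> V=0
t=9: input=0 -> V=0
t=10: input=3 -> V=9
t=11: input=0 -> V=4
t=12: input=3 -> V=11
t=13: input=4 -> V=0 FIRE
t=14: input=3 -> V=9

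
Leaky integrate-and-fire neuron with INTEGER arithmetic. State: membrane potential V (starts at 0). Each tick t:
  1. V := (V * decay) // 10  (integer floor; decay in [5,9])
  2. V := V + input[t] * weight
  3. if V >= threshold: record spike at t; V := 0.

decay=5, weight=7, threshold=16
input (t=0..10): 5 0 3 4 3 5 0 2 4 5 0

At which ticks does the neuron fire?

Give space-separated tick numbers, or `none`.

Answer: 0 2 3 4 5 8 9

Derivation:
t=0: input=5 -> V=0 FIRE
t=1: input=0 -> V=0
t=2: input=3 -> V=0 FIRE
t=3: input=4 -> V=0 FIRE
t=4: input=3 -> V=0 FIRE
t=5: input=5 -> V=0 FIRE
t=6: input=0 -> V=0
t=7: input=2 -> V=14
t=8: input=4 -> V=0 FIRE
t=9: input=5 -> V=0 FIRE
t=10: input=0 -> V=0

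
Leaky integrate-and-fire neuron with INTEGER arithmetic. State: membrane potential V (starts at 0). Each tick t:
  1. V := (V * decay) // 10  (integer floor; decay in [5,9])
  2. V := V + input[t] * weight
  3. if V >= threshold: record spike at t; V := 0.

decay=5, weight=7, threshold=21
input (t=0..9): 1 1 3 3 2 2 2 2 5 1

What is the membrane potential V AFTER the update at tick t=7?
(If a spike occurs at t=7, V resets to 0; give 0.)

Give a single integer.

Answer: 0

Derivation:
t=0: input=1 -> V=7
t=1: input=1 -> V=10
t=2: input=3 -> V=0 FIRE
t=3: input=3 -> V=0 FIRE
t=4: input=2 -> V=14
t=5: input=2 -> V=0 FIRE
t=6: input=2 -> V=14
t=7: input=2 -> V=0 FIRE
t=8: input=5 -> V=0 FIRE
t=9: input=1 -> V=7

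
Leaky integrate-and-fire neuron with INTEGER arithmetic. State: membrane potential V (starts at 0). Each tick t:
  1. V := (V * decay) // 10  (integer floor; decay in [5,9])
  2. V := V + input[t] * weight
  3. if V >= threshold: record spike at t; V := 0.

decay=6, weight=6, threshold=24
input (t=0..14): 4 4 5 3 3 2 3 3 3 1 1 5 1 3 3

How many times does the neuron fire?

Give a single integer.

Answer: 8

Derivation:
t=0: input=4 -> V=0 FIRE
t=1: input=4 -> V=0 FIRE
t=2: input=5 -> V=0 FIRE
t=3: input=3 -> V=18
t=4: input=3 -> V=0 FIRE
t=5: input=2 -> V=12
t=6: input=3 -> V=0 FIRE
t=7: input=3 -> V=18
t=8: input=3 -> V=0 FIRE
t=9: input=1 -> V=6
t=10: input=1 -> V=9
t=11: input=5 -> V=0 FIRE
t=12: input=1 -> V=6
t=13: input=3 -> V=21
t=14: input=3 -> V=0 FIRE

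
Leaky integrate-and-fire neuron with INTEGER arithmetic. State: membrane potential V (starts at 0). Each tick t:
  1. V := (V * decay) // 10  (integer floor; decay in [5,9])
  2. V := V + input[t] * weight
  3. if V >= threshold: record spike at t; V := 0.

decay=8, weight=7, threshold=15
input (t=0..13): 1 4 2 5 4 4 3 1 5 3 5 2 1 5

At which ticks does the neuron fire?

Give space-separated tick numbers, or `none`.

t=0: input=1 -> V=7
t=1: input=4 -> V=0 FIRE
t=2: input=2 -> V=14
t=3: input=5 -> V=0 FIRE
t=4: input=4 -> V=0 FIRE
t=5: input=4 -> V=0 FIRE
t=6: input=3 -> V=0 FIRE
t=7: input=1 -> V=7
t=8: input=5 -> V=0 FIRE
t=9: input=3 -> V=0 FIRE
t=10: input=5 -> V=0 FIRE
t=11: input=2 -> V=14
t=12: input=1 -> V=0 FIRE
t=13: input=5 -> V=0 FIRE

Answer: 1 3 4 5 6 8 9 10 12 13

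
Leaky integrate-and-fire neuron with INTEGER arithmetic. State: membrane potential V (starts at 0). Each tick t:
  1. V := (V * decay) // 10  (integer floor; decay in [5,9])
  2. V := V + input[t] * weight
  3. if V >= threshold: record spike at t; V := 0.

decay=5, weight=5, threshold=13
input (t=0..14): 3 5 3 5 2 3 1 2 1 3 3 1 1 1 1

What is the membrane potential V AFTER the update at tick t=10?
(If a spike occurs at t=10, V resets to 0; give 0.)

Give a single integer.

t=0: input=3 -> V=0 FIRE
t=1: input=5 -> V=0 FIRE
t=2: input=3 -> V=0 FIRE
t=3: input=5 -> V=0 FIRE
t=4: input=2 -> V=10
t=5: input=3 -> V=0 FIRE
t=6: input=1 -> V=5
t=7: input=2 -> V=12
t=8: input=1 -> V=11
t=9: input=3 -> V=0 FIRE
t=10: input=3 -> V=0 FIRE
t=11: input=1 -> V=5
t=12: input=1 -> V=7
t=13: input=1 -> V=8
t=14: input=1 -> V=9

Answer: 0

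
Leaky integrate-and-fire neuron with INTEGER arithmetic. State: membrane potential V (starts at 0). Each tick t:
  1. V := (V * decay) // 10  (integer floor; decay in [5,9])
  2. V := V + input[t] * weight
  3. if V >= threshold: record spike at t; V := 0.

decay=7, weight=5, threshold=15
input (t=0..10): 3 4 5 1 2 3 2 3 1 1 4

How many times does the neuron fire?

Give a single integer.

Answer: 6

Derivation:
t=0: input=3 -> V=0 FIRE
t=1: input=4 -> V=0 FIRE
t=2: input=5 -> V=0 FIRE
t=3: input=1 -> V=5
t=4: input=2 -> V=13
t=5: input=3 -> V=0 FIRE
t=6: input=2 -> V=10
t=7: input=3 -> V=0 FIRE
t=8: input=1 -> V=5
t=9: input=1 -> V=8
t=10: input=4 -> V=0 FIRE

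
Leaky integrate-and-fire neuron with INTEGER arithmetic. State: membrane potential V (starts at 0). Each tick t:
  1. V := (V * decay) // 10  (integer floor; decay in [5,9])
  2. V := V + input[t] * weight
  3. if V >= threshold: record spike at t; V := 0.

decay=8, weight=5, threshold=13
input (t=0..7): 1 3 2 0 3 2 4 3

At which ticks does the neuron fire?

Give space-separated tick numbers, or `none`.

t=0: input=1 -> V=5
t=1: input=3 -> V=0 FIRE
t=2: input=2 -> V=10
t=3: input=0 -> V=8
t=4: input=3 -> V=0 FIRE
t=5: input=2 -> V=10
t=6: input=4 -> V=0 FIRE
t=7: input=3 -> V=0 FIRE

Answer: 1 4 6 7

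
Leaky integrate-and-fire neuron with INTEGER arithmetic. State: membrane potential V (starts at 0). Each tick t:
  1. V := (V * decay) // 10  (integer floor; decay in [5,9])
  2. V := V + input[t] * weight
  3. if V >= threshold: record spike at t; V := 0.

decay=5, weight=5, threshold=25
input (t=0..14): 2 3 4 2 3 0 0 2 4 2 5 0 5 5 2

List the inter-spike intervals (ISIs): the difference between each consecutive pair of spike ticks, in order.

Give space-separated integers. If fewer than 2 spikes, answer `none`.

t=0: input=2 -> V=10
t=1: input=3 -> V=20
t=2: input=4 -> V=0 FIRE
t=3: input=2 -> V=10
t=4: input=3 -> V=20
t=5: input=0 -> V=10
t=6: input=0 -> V=5
t=7: input=2 -> V=12
t=8: input=4 -> V=0 FIRE
t=9: input=2 -> V=10
t=10: input=5 -> V=0 FIRE
t=11: input=0 -> V=0
t=12: input=5 -> V=0 FIRE
t=13: input=5 -> V=0 FIRE
t=14: input=2 -> V=10

Answer: 6 2 2 1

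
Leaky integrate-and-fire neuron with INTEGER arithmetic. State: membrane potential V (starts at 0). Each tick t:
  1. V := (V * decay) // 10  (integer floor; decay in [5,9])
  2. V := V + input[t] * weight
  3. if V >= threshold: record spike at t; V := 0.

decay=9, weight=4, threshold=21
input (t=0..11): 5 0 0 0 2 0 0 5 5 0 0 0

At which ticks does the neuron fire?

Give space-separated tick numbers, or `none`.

t=0: input=5 -> V=20
t=1: input=0 -> V=18
t=2: input=0 -> V=16
t=3: input=0 -> V=14
t=4: input=2 -> V=20
t=5: input=0 -> V=18
t=6: input=0 -> V=16
t=7: input=5 -> V=0 FIRE
t=8: input=5 -> V=20
t=9: input=0 -> V=18
t=10: input=0 -> V=16
t=11: input=0 -> V=14

Answer: 7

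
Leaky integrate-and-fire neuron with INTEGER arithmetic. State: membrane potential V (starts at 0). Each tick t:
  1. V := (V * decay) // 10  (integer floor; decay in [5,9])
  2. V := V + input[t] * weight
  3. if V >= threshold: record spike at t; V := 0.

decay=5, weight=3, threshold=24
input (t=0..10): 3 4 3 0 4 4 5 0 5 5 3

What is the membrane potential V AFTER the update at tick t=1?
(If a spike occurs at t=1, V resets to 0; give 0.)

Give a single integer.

t=0: input=3 -> V=9
t=1: input=4 -> V=16
t=2: input=3 -> V=17
t=3: input=0 -> V=8
t=4: input=4 -> V=16
t=5: input=4 -> V=20
t=6: input=5 -> V=0 FIRE
t=7: input=0 -> V=0
t=8: input=5 -> V=15
t=9: input=5 -> V=22
t=10: input=3 -> V=20

Answer: 16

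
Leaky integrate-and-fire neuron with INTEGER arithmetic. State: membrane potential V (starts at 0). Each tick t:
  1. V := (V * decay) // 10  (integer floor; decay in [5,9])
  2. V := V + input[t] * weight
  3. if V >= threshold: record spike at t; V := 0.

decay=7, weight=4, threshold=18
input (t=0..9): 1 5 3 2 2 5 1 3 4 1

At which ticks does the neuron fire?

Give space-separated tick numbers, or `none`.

t=0: input=1 -> V=4
t=1: input=5 -> V=0 FIRE
t=2: input=3 -> V=12
t=3: input=2 -> V=16
t=4: input=2 -> V=0 FIRE
t=5: input=5 -> V=0 FIRE
t=6: input=1 -> V=4
t=7: input=3 -> V=14
t=8: input=4 -> V=0 FIRE
t=9: input=1 -> V=4

Answer: 1 4 5 8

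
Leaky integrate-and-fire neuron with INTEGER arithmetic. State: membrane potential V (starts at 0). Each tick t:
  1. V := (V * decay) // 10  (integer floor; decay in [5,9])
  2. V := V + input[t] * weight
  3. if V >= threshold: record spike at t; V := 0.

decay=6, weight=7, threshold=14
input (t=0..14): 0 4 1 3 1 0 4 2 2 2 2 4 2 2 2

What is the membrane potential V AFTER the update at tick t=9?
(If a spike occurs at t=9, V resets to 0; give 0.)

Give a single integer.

Answer: 0

Derivation:
t=0: input=0 -> V=0
t=1: input=4 -> V=0 FIRE
t=2: input=1 -> V=7
t=3: input=3 -> V=0 FIRE
t=4: input=1 -> V=7
t=5: input=0 -> V=4
t=6: input=4 -> V=0 FIRE
t=7: input=2 -> V=0 FIRE
t=8: input=2 -> V=0 FIRE
t=9: input=2 -> V=0 FIRE
t=10: input=2 -> V=0 FIRE
t=11: input=4 -> V=0 FIRE
t=12: input=2 -> V=0 FIRE
t=13: input=2 -> V=0 FIRE
t=14: input=2 -> V=0 FIRE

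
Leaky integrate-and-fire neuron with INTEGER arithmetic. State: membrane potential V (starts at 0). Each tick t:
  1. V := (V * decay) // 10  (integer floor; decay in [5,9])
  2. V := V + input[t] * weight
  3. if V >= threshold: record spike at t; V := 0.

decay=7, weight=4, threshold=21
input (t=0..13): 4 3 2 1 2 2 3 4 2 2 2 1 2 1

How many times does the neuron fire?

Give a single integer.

t=0: input=4 -> V=16
t=1: input=3 -> V=0 FIRE
t=2: input=2 -> V=8
t=3: input=1 -> V=9
t=4: input=2 -> V=14
t=5: input=2 -> V=17
t=6: input=3 -> V=0 FIRE
t=7: input=4 -> V=16
t=8: input=2 -> V=19
t=9: input=2 -> V=0 FIRE
t=10: input=2 -> V=8
t=11: input=1 -> V=9
t=12: input=2 -> V=14
t=13: input=1 -> V=13

Answer: 3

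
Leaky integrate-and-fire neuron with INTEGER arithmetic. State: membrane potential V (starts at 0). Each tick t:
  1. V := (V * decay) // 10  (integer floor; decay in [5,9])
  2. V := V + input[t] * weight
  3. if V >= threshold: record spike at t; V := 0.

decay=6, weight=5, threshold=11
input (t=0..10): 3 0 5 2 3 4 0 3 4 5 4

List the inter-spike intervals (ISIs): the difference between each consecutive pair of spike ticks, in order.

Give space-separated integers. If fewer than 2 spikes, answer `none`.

Answer: 2 2 1 2 1 1 1

Derivation:
t=0: input=3 -> V=0 FIRE
t=1: input=0 -> V=0
t=2: input=5 -> V=0 FIRE
t=3: input=2 -> V=10
t=4: input=3 -> V=0 FIRE
t=5: input=4 -> V=0 FIRE
t=6: input=0 -> V=0
t=7: input=3 -> V=0 FIRE
t=8: input=4 -> V=0 FIRE
t=9: input=5 -> V=0 FIRE
t=10: input=4 -> V=0 FIRE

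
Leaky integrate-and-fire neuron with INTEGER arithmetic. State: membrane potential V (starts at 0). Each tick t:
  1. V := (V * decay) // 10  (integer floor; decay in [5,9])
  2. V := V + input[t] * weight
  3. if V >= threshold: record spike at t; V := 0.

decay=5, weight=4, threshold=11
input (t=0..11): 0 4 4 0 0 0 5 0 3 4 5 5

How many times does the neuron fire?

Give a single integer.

Answer: 7

Derivation:
t=0: input=0 -> V=0
t=1: input=4 -> V=0 FIRE
t=2: input=4 -> V=0 FIRE
t=3: input=0 -> V=0
t=4: input=0 -> V=0
t=5: input=0 -> V=0
t=6: input=5 -> V=0 FIRE
t=7: input=0 -> V=0
t=8: input=3 -> V=0 FIRE
t=9: input=4 -> V=0 FIRE
t=10: input=5 -> V=0 FIRE
t=11: input=5 -> V=0 FIRE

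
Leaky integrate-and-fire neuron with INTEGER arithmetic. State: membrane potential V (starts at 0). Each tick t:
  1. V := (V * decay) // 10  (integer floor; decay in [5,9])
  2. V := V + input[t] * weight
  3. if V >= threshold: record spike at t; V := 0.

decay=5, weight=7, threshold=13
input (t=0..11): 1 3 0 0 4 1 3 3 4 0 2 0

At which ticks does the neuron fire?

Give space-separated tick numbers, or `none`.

Answer: 1 4 6 7 8 10

Derivation:
t=0: input=1 -> V=7
t=1: input=3 -> V=0 FIRE
t=2: input=0 -> V=0
t=3: input=0 -> V=0
t=4: input=4 -> V=0 FIRE
t=5: input=1 -> V=7
t=6: input=3 -> V=0 FIRE
t=7: input=3 -> V=0 FIRE
t=8: input=4 -> V=0 FIRE
t=9: input=0 -> V=0
t=10: input=2 -> V=0 FIRE
t=11: input=0 -> V=0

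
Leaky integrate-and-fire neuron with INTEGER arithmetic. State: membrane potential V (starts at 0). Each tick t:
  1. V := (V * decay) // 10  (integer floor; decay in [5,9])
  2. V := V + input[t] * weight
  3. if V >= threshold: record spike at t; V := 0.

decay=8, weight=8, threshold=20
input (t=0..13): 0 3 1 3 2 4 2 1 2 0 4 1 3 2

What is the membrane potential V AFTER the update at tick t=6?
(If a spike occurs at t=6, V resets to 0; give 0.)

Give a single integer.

t=0: input=0 -> V=0
t=1: input=3 -> V=0 FIRE
t=2: input=1 -> V=8
t=3: input=3 -> V=0 FIRE
t=4: input=2 -> V=16
t=5: input=4 -> V=0 FIRE
t=6: input=2 -> V=16
t=7: input=1 -> V=0 FIRE
t=8: input=2 -> V=16
t=9: input=0 -> V=12
t=10: input=4 -> V=0 FIRE
t=11: input=1 -> V=8
t=12: input=3 -> V=0 FIRE
t=13: input=2 -> V=16

Answer: 16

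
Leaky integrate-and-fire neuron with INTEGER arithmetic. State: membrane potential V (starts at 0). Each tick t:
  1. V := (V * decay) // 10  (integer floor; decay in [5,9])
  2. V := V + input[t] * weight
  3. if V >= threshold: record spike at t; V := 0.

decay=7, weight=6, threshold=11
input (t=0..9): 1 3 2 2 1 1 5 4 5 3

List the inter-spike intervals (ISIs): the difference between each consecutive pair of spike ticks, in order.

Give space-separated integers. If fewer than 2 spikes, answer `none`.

Answer: 1 1 3 1 1 1

Derivation:
t=0: input=1 -> V=6
t=1: input=3 -> V=0 FIRE
t=2: input=2 -> V=0 FIRE
t=3: input=2 -> V=0 FIRE
t=4: input=1 -> V=6
t=5: input=1 -> V=10
t=6: input=5 -> V=0 FIRE
t=7: input=4 -> V=0 FIRE
t=8: input=5 -> V=0 FIRE
t=9: input=3 -> V=0 FIRE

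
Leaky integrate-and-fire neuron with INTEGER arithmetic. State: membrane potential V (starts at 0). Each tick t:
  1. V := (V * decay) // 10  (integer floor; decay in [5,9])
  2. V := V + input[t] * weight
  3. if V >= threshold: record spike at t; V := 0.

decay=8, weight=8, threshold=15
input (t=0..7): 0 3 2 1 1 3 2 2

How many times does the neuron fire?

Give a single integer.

Answer: 5

Derivation:
t=0: input=0 -> V=0
t=1: input=3 -> V=0 FIRE
t=2: input=2 -> V=0 FIRE
t=3: input=1 -> V=8
t=4: input=1 -> V=14
t=5: input=3 -> V=0 FIRE
t=6: input=2 -> V=0 FIRE
t=7: input=2 -> V=0 FIRE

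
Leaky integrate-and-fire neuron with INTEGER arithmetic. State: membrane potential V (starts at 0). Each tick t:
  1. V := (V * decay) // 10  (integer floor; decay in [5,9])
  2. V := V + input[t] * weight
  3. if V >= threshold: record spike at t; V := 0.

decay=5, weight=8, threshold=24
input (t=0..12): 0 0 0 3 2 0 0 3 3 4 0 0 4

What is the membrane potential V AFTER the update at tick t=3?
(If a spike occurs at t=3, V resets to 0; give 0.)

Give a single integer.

t=0: input=0 -> V=0
t=1: input=0 -> V=0
t=2: input=0 -> V=0
t=3: input=3 -> V=0 FIRE
t=4: input=2 -> V=16
t=5: input=0 -> V=8
t=6: input=0 -> V=4
t=7: input=3 -> V=0 FIRE
t=8: input=3 -> V=0 FIRE
t=9: input=4 -> V=0 FIRE
t=10: input=0 -> V=0
t=11: input=0 -> V=0
t=12: input=4 -> V=0 FIRE

Answer: 0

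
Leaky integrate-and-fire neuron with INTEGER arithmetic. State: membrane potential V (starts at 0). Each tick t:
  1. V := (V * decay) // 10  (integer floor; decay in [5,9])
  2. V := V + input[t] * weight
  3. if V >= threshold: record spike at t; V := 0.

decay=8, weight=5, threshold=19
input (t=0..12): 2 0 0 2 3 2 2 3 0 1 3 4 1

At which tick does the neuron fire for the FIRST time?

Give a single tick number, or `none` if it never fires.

t=0: input=2 -> V=10
t=1: input=0 -> V=8
t=2: input=0 -> V=6
t=3: input=2 -> V=14
t=4: input=3 -> V=0 FIRE
t=5: input=2 -> V=10
t=6: input=2 -> V=18
t=7: input=3 -> V=0 FIRE
t=8: input=0 -> V=0
t=9: input=1 -> V=5
t=10: input=3 -> V=0 FIRE
t=11: input=4 -> V=0 FIRE
t=12: input=1 -> V=5

Answer: 4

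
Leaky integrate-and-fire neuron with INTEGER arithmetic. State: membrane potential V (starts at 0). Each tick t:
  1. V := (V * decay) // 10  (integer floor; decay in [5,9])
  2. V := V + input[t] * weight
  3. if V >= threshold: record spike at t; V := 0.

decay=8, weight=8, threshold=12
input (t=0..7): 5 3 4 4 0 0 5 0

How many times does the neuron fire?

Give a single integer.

t=0: input=5 -> V=0 FIRE
t=1: input=3 -> V=0 FIRE
t=2: input=4 -> V=0 FIRE
t=3: input=4 -> V=0 FIRE
t=4: input=0 -> V=0
t=5: input=0 -> V=0
t=6: input=5 -> V=0 FIRE
t=7: input=0 -> V=0

Answer: 5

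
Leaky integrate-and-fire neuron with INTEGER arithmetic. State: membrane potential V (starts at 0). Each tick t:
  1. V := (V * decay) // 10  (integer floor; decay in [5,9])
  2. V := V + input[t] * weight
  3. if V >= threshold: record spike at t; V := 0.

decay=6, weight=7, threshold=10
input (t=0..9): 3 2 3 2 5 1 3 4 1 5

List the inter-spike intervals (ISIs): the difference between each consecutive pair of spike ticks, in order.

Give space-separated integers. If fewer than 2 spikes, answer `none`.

Answer: 1 1 1 1 2 1 2

Derivation:
t=0: input=3 -> V=0 FIRE
t=1: input=2 -> V=0 FIRE
t=2: input=3 -> V=0 FIRE
t=3: input=2 -> V=0 FIRE
t=4: input=5 -> V=0 FIRE
t=5: input=1 -> V=7
t=6: input=3 -> V=0 FIRE
t=7: input=4 -> V=0 FIRE
t=8: input=1 -> V=7
t=9: input=5 -> V=0 FIRE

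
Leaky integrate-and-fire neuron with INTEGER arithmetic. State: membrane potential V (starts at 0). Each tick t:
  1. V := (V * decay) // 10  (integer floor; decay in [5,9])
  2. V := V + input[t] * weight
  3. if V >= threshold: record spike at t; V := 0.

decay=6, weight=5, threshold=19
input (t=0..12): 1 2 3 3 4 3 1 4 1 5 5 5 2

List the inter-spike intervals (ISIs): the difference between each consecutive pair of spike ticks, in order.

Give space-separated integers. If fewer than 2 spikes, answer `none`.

Answer: 2 3 2 1 1

Derivation:
t=0: input=1 -> V=5
t=1: input=2 -> V=13
t=2: input=3 -> V=0 FIRE
t=3: input=3 -> V=15
t=4: input=4 -> V=0 FIRE
t=5: input=3 -> V=15
t=6: input=1 -> V=14
t=7: input=4 -> V=0 FIRE
t=8: input=1 -> V=5
t=9: input=5 -> V=0 FIRE
t=10: input=5 -> V=0 FIRE
t=11: input=5 -> V=0 FIRE
t=12: input=2 -> V=10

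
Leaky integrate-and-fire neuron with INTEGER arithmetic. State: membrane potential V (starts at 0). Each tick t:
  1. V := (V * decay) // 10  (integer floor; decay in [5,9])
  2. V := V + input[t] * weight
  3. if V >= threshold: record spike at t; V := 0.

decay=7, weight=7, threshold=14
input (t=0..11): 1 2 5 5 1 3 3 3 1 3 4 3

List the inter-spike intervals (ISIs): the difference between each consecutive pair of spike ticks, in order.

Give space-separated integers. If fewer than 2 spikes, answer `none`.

t=0: input=1 -> V=7
t=1: input=2 -> V=0 FIRE
t=2: input=5 -> V=0 FIRE
t=3: input=5 -> V=0 FIRE
t=4: input=1 -> V=7
t=5: input=3 -> V=0 FIRE
t=6: input=3 -> V=0 FIRE
t=7: input=3 -> V=0 FIRE
t=8: input=1 -> V=7
t=9: input=3 -> V=0 FIRE
t=10: input=4 -> V=0 FIRE
t=11: input=3 -> V=0 FIRE

Answer: 1 1 2 1 1 2 1 1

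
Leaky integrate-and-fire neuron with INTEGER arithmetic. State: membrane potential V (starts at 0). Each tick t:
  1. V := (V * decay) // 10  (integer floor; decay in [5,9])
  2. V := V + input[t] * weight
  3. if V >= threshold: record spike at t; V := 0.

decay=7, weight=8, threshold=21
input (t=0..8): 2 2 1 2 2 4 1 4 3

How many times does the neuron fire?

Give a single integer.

Answer: 5

Derivation:
t=0: input=2 -> V=16
t=1: input=2 -> V=0 FIRE
t=2: input=1 -> V=8
t=3: input=2 -> V=0 FIRE
t=4: input=2 -> V=16
t=5: input=4 -> V=0 FIRE
t=6: input=1 -> V=8
t=7: input=4 -> V=0 FIRE
t=8: input=3 -> V=0 FIRE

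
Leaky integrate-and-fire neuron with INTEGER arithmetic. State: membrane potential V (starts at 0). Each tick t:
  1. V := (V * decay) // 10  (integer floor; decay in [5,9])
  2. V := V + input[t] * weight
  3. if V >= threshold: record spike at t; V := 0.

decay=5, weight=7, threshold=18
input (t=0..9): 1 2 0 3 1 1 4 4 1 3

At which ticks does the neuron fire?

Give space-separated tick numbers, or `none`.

t=0: input=1 -> V=7
t=1: input=2 -> V=17
t=2: input=0 -> V=8
t=3: input=3 -> V=0 FIRE
t=4: input=1 -> V=7
t=5: input=1 -> V=10
t=6: input=4 -> V=0 FIRE
t=7: input=4 -> V=0 FIRE
t=8: input=1 -> V=7
t=9: input=3 -> V=0 FIRE

Answer: 3 6 7 9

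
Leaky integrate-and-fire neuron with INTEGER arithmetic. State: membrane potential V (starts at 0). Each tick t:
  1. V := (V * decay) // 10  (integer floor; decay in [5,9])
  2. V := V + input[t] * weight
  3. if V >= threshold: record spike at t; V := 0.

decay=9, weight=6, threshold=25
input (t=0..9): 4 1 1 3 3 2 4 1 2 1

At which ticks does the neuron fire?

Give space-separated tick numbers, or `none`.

Answer: 1 4 6

Derivation:
t=0: input=4 -> V=24
t=1: input=1 -> V=0 FIRE
t=2: input=1 -> V=6
t=3: input=3 -> V=23
t=4: input=3 -> V=0 FIRE
t=5: input=2 -> V=12
t=6: input=4 -> V=0 FIRE
t=7: input=1 -> V=6
t=8: input=2 -> V=17
t=9: input=1 -> V=21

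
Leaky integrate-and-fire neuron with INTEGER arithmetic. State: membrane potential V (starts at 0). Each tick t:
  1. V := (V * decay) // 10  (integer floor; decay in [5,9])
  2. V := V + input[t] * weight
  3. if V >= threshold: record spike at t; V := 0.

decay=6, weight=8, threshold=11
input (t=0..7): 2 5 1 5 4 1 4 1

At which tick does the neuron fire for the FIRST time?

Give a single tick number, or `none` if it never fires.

t=0: input=2 -> V=0 FIRE
t=1: input=5 -> V=0 FIRE
t=2: input=1 -> V=8
t=3: input=5 -> V=0 FIRE
t=4: input=4 -> V=0 FIRE
t=5: input=1 -> V=8
t=6: input=4 -> V=0 FIRE
t=7: input=1 -> V=8

Answer: 0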